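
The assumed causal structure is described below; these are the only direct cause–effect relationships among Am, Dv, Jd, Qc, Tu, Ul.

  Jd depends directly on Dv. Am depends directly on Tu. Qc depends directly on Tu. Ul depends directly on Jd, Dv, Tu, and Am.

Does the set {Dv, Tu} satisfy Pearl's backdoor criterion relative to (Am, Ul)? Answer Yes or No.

Backdoor paths from Am to Ul (paths whose first edge points into Am):
  P1: Am <- Tu -> Ul
Condition 1 (no descendant of Am in the set): holds — descendants of Am are {Ul}; none are in {Dv, Tu}.
Condition 2 (every backdoor path blocked by {Dv, Tu}):
  P1: blocked at fork node Tu ∈ conditioning set.
{Dv, Tu} satisfies the backdoor criterion.

Yes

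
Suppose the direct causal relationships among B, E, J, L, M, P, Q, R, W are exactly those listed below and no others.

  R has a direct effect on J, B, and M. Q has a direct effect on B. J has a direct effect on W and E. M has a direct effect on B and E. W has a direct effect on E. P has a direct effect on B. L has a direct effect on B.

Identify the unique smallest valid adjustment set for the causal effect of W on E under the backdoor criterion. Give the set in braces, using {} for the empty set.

{J}

Variables eligible for adjustment (non-descendants of W, excluding W and E): {B, J, L, M, P, Q, R}.
Backdoor paths from W to E:
  P1: W <- J <- R -> M -> E
  P2: W <- J <- R -> B <- M -> E
  P3: W <- J -> E
The empty set is not sufficient: P1 (W <- J <- R -> M -> E) has no collider blocking it and no conditioned non-collider, so it is open.
Try {J}:
  P1: blocked at chain node J ∈ conditioning set.
  P2: blocked at chain node J ∈ conditioning set.
  P3: blocked at fork node J ∈ conditioning set.
{J} contains no descendant of W and blocks every backdoor path.
No other singleton works — e.g. {L} leaves P1 open — so {J} is the unique smallest valid adjustment set.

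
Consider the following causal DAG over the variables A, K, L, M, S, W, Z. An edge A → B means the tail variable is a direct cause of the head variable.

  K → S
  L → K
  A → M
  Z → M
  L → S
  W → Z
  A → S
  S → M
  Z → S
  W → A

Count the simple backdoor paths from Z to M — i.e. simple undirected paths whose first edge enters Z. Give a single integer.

2

A backdoor path from Z to M is any simple undirected path whose first edge points into Z (i.e. leaves Z via a parent).
Parents of Z: {W}.
Enumerating:
  P1: Z <- W -> A -> S -> M
  P2: Z <- W -> A -> M
That exhausts the simple backdoor paths. Count: 2.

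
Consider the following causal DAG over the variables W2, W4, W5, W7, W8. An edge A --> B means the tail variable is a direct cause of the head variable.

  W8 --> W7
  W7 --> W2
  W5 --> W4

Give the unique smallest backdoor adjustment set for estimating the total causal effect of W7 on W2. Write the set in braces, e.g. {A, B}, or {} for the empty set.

{}

Variables eligible for adjustment (non-descendants of W7, excluding W7 and W2): {W4, W5, W8}.
Backdoor paths from W7 to W2:
  (none)
With no backdoor paths the empty set already satisfies the criterion, and it is trivially minimal.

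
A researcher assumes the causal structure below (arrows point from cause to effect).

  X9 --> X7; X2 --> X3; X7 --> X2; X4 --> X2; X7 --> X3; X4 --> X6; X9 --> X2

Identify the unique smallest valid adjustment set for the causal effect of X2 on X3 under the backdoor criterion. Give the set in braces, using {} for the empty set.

{X7}

Variables eligible for adjustment (non-descendants of X2, excluding X2 and X3): {X4, X6, X7, X9}.
Backdoor paths from X2 to X3:
  P1: X2 <- X9 -> X7 -> X3
  P2: X2 <- X7 -> X3
The empty set is not sufficient: P1 (X2 <- X9 -> X7 -> X3) has no collider blocking it and no conditioned non-collider, so it is open.
Try {X7}:
  P1: blocked at chain node X7 ∈ conditioning set.
  P2: blocked at fork node X7 ∈ conditioning set.
{X7} contains no descendant of X2 and blocks every backdoor path.
No other singleton works — e.g. {X4} leaves P1 open — so {X7} is the unique smallest valid adjustment set.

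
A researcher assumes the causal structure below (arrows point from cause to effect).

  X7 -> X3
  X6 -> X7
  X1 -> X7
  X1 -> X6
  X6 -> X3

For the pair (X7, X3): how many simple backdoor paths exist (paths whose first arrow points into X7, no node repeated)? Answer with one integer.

2

A backdoor path from X7 to X3 is any simple undirected path whose first edge points into X7 (i.e. leaves X7 via a parent).
Parents of X7: {X1, X6}.
Enumerating:
  P1: X7 <- X1 -> X6 -> X3
  P2: X7 <- X6 -> X3
That exhausts the simple backdoor paths. Count: 2.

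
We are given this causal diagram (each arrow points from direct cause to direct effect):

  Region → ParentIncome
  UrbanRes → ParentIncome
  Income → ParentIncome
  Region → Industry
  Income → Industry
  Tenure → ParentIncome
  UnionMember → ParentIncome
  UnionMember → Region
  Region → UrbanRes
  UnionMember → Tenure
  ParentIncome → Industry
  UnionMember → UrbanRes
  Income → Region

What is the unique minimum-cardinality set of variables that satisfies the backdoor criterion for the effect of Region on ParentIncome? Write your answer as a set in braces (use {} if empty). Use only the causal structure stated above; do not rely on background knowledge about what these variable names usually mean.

{Income, UnionMember}

Variables eligible for adjustment (non-descendants of Region, excluding Region and ParentIncome): {Income, Tenure, UnionMember}.
Backdoor paths from Region to ParentIncome:
  P1: Region <- UnionMember -> Tenure -> ParentIncome
  P2: Region <- UnionMember -> UrbanRes -> ParentIncome
  P3: Region <- UnionMember -> ParentIncome
  P4: Region <- Income -> ParentIncome
  P5: Region <- Income -> Industry <- ParentIncome
The empty set is not sufficient: P1 (Region <- UnionMember -> Tenure -> ParentIncome) has no collider blocking it and no conditioned non-collider, so it is open.
Try {Income, UnionMember}:
  P1: blocked at fork node UnionMember ∈ conditioning set.
  P2: blocked at fork node UnionMember ∈ conditioning set.
  P3: blocked at fork node UnionMember ∈ conditioning set.
  P4: blocked at fork node Income ∈ conditioning set.
  P5: blocked at fork node Income ∈ conditioning set.
{Income, UnionMember} contains no descendant of Region and blocks every backdoor path.
Every element of {Income, UnionMember} is needed (dropping Income leaves P4 open; dropping UnionMember leaves P1 open), so no proper subset is valid.
Among all size-2 subsets of the eligible variables, only {Income, UnionMember} blocks every backdoor path, so it is the unique smallest valid adjustment set.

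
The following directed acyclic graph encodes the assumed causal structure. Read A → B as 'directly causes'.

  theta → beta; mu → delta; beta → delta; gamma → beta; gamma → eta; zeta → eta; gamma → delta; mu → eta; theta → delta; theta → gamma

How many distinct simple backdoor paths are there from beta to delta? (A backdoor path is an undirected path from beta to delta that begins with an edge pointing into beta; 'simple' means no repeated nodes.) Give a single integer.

6

A backdoor path from beta to delta is any simple undirected path whose first edge points into beta (i.e. leaves beta via a parent).
Parents of beta: {gamma, theta}.
Enumerating:
  P1: beta <- theta -> gamma -> delta
  P2: beta <- theta -> gamma -> eta <- mu -> delta
  P3: beta <- theta -> delta
  P4: beta <- gamma <- theta -> delta
  P5: beta <- gamma -> delta
  P6: beta <- gamma -> eta <- mu -> delta
That exhausts the simple backdoor paths. Count: 6.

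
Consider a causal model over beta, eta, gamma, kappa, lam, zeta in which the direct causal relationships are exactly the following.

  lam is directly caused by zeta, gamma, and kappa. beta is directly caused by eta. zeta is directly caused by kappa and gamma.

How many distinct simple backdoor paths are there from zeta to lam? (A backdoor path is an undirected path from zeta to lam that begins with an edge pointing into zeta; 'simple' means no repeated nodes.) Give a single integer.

2

A backdoor path from zeta to lam is any simple undirected path whose first edge points into zeta (i.e. leaves zeta via a parent).
Parents of zeta: {gamma, kappa}.
Enumerating:
  P1: zeta <- kappa -> lam
  P2: zeta <- gamma -> lam
That exhausts the simple backdoor paths. Count: 2.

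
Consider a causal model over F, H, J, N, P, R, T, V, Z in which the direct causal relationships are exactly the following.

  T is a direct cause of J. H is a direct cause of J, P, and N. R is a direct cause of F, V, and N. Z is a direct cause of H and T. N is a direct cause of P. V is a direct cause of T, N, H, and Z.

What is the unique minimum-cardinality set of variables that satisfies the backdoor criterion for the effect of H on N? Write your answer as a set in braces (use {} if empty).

{V}

Variables eligible for adjustment (non-descendants of H, excluding H and N): {F, R, T, V, Z}.
Backdoor paths from H to N:
  P1: H <- V <- R -> N
  P2: H <- V -> N
  P3: H <- Z <- V <- R -> N
  P4: H <- Z <- V -> N
  P5: H <- Z -> T <- V <- R -> N
  P6: H <- Z -> T <- V -> N
The empty set is not sufficient: P1 (H <- V <- R -> N) has no collider blocking it and no conditioned non-collider, so it is open.
Try {V}:
  P1: blocked at chain node V ∈ conditioning set.
  P2: blocked at fork node V ∈ conditioning set.
  P3: blocked at chain node V ∈ conditioning set.
  P4: blocked at fork node V ∈ conditioning set.
  P5: blocked at collider T (neither it nor any descendant is in the conditioning set).
  P6: blocked at collider T (neither it nor any descendant is in the conditioning set).
{V} contains no descendant of H and blocks every backdoor path.
No other singleton works — e.g. {R} leaves P2 open — so {V} is the unique smallest valid adjustment set.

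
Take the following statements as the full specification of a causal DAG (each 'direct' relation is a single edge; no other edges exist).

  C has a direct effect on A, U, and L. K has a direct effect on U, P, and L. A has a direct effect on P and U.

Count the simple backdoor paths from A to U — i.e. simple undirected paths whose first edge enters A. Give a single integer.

2

A backdoor path from A to U is any simple undirected path whose first edge points into A (i.e. leaves A via a parent).
Parents of A: {C}.
Enumerating:
  P1: A <- C -> L <- K -> U
  P2: A <- C -> U
That exhausts the simple backdoor paths. Count: 2.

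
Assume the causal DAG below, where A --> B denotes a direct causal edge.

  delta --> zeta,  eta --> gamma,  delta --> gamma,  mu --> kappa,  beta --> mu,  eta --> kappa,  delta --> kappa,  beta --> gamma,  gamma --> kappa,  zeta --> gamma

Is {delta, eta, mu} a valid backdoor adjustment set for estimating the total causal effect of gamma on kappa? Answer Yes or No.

Backdoor paths from gamma to kappa (paths whose first edge points into gamma):
  P1: gamma <- delta -> kappa
  P2: gamma <- beta -> mu -> kappa
  P3: gamma <- zeta <- delta -> kappa
  P4: gamma <- eta -> kappa
Condition 1 (no descendant of gamma in the set): holds — descendants of gamma are {kappa}; none are in {delta, eta, mu}.
Condition 2 (every backdoor path blocked by {delta, eta, mu}):
  P1: blocked at fork node delta ∈ conditioning set.
  P2: blocked at chain node mu ∈ conditioning set.
  P3: blocked at fork node delta ∈ conditioning set.
  P4: blocked at fork node eta ∈ conditioning set.
{delta, eta, mu} satisfies the backdoor criterion.

Yes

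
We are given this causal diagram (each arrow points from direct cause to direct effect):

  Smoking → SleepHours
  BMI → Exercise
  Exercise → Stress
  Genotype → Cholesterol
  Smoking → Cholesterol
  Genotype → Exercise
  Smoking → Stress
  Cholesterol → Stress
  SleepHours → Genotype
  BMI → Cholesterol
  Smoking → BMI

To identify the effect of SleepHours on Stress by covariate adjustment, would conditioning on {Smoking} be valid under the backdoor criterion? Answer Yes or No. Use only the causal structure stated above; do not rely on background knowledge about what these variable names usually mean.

Yes

Backdoor paths from SleepHours to Stress (paths whose first edge points into SleepHours):
  P1: SleepHours <- Smoking -> BMI -> Cholesterol <- Genotype -> Exercise -> Stress
  P2: SleepHours <- Smoking -> BMI -> Cholesterol -> Stress
  P3: SleepHours <- Smoking -> BMI -> Exercise <- Genotype -> Cholesterol -> Stress
  P4: SleepHours <- Smoking -> BMI -> Exercise -> Stress
  P5: SleepHours <- Smoking -> Cholesterol <- BMI -> Exercise -> Stress
  P6: SleepHours <- Smoking -> Cholesterol <- Genotype -> Exercise -> Stress
  P7: SleepHours <- Smoking -> Cholesterol -> Stress
  P8: SleepHours <- Smoking -> Stress
Condition 1 (no descendant of SleepHours in the set): holds — descendants of SleepHours are {Cholesterol, Exercise, Genotype, Stress}; none are in {Smoking}.
Condition 2 (every backdoor path blocked by {Smoking}):
  P1: blocked at fork node Smoking ∈ conditioning set.
  P2: blocked at fork node Smoking ∈ conditioning set.
  P3: blocked at fork node Smoking ∈ conditioning set.
  P4: blocked at fork node Smoking ∈ conditioning set.
  P5: blocked at fork node Smoking ∈ conditioning set.
  P6: blocked at fork node Smoking ∈ conditioning set.
  P7: blocked at fork node Smoking ∈ conditioning set.
  P8: blocked at fork node Smoking ∈ conditioning set.
{Smoking} satisfies the backdoor criterion.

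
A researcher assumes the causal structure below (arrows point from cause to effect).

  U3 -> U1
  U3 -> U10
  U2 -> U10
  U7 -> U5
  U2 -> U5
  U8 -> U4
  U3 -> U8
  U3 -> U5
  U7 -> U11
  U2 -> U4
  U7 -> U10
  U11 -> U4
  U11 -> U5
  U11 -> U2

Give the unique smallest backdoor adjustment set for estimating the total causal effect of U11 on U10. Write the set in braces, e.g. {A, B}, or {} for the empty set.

Variables eligible for adjustment (non-descendants of U11, excluding U11 and U10): {U1, U3, U7, U8}.
Backdoor paths from U11 to U10:
  P1: U11 <- U7 -> U10
  P2: U11 <- U7 -> U5 <- U3 -> U8 -> U4 <- U2 -> U10
  P3: U11 <- U7 -> U5 <- U3 -> U10
  P4: U11 <- U7 -> U5 <- U2 -> U10
  P5: U11 <- U7 -> U5 <- U2 -> U4 <- U8 <- U3 -> U10
The empty set is not sufficient: P1 (U11 <- U7 -> U10) has no collider blocking it and no conditioned non-collider, so it is open.
Try {U7}:
  P1: blocked at fork node U7 ∈ conditioning set.
  P2: blocked at fork node U7 ∈ conditioning set.
  P3: blocked at fork node U7 ∈ conditioning set.
  P4: blocked at fork node U7 ∈ conditioning set.
  P5: blocked at fork node U7 ∈ conditioning set.
{U7} contains no descendant of U11 and blocks every backdoor path.
No other singleton works — e.g. {U3} leaves P1 open — so {U7} is the unique smallest valid adjustment set.

{U7}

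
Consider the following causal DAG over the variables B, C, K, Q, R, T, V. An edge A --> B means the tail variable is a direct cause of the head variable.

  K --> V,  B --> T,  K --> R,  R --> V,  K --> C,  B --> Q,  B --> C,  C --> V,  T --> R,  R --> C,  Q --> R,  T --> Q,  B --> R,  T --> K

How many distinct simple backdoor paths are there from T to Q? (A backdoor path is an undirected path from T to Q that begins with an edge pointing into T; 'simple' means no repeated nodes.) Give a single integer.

A backdoor path from T to Q is any simple undirected path whose first edge points into T (i.e. leaves T via a parent).
Parents of T: {B}.
Enumerating:
  P1: T <- B -> Q
  P2: T <- B -> R <- Q
  P3: T <- B -> C <- K -> R <- Q
  P4: T <- B -> C <- K -> V <- R <- Q
  P5: T <- B -> C <- R <- Q
  P6: T <- B -> C -> V <- K -> R <- Q
  P7: T <- B -> C -> V <- R <- Q
That exhausts the simple backdoor paths. Count: 7.

7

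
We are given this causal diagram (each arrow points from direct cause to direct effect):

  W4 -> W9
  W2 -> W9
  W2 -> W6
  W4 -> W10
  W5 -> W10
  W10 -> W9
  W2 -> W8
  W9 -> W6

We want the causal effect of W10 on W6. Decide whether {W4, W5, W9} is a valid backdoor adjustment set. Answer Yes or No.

Backdoor paths from W10 to W6 (paths whose first edge points into W10):
  P1: W10 <- W4 -> W9 <- W2 -> W6
  P2: W10 <- W4 -> W9 -> W6
Condition 1 (no descendant of W10 in the set): FAILS — W9 is a descendant of W10.
Condition 2 (every backdoor path blocked by {W4, W5, W9}):
  P1: blocked at fork node W4 ∈ conditioning set.
  P2: blocked at fork node W4 ∈ conditioning set.
{W4, W5, W9} does not satisfy the backdoor criterion.

No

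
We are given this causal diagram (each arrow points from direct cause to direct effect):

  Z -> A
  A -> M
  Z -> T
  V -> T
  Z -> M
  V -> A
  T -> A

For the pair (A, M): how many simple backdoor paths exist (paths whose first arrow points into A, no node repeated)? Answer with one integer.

3

A backdoor path from A to M is any simple undirected path whose first edge points into A (i.e. leaves A via a parent).
Parents of A: {T, V, Z}.
Enumerating:
  P1: A <- Z -> M
  P2: A <- V -> T <- Z -> M
  P3: A <- T <- Z -> M
That exhausts the simple backdoor paths. Count: 3.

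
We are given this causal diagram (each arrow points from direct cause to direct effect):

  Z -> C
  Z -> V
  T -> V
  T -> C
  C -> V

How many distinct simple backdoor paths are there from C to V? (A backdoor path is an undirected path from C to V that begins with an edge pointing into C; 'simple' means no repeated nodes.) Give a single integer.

A backdoor path from C to V is any simple undirected path whose first edge points into C (i.e. leaves C via a parent).
Parents of C: {T, Z}.
Enumerating:
  P1: C <- Z -> V
  P2: C <- T -> V
That exhausts the simple backdoor paths. Count: 2.

2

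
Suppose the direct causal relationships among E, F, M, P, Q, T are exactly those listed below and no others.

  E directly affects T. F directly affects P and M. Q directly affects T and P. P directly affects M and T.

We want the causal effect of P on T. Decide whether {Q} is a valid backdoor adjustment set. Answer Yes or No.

Yes

Backdoor paths from P to T (paths whose first edge points into P):
  P1: P <- Q -> T
Condition 1 (no descendant of P in the set): holds — descendants of P are {M, T}; none are in {Q}.
Condition 2 (every backdoor path blocked by {Q}):
  P1: blocked at fork node Q ∈ conditioning set.
{Q} satisfies the backdoor criterion.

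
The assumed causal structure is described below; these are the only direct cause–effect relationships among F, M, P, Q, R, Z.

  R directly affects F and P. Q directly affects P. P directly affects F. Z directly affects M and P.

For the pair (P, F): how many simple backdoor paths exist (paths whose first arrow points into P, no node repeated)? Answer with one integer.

A backdoor path from P to F is any simple undirected path whose first edge points into P (i.e. leaves P via a parent).
Parents of P: {Q, R, Z}.
Enumerating:
  P1: P <- R -> F
That exhausts the simple backdoor paths. Count: 1.

1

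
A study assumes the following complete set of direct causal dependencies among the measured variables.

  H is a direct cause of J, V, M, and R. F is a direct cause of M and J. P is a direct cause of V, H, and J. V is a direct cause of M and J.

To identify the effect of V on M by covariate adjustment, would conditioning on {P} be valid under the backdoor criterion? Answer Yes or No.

Backdoor paths from V to M (paths whose first edge points into V):
  P1: V <- P -> H -> M
  P2: V <- P -> H -> J <- F -> M
  P3: V <- P -> J <- H -> M
  P4: V <- P -> J <- F -> M
  P5: V <- H <- P -> J <- F -> M
  P6: V <- H -> M
  P7: V <- H -> J <- F -> M
Condition 1 (no descendant of V in the set): holds — descendants of V are {J, M}; none are in {P}.
Condition 2 (every backdoor path blocked by {P}):
  P1: blocked at fork node P ∈ conditioning set.
  P2: blocked at fork node P ∈ conditioning set.
  P3: blocked at fork node P ∈ conditioning set.
  P4: blocked at fork node P ∈ conditioning set.
  P5: blocked at fork node P ∈ conditioning set.
  P6: open — no interior node is in the conditioning set.
  P7: blocked at collider J (neither it nor any descendant is in the conditioning set).
{P} does not satisfy the backdoor criterion.

No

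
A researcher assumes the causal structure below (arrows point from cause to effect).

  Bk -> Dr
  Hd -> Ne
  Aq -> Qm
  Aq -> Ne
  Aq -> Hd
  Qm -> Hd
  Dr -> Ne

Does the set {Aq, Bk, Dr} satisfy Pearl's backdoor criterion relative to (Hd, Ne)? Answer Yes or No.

Backdoor paths from Hd to Ne (paths whose first edge points into Hd):
  P1: Hd <- Aq -> Ne
  P2: Hd <- Qm <- Aq -> Ne
Condition 1 (no descendant of Hd in the set): holds — descendants of Hd are {Ne}; none are in {Aq, Bk, Dr}.
Condition 2 (every backdoor path blocked by {Aq, Bk, Dr}):
  P1: blocked at fork node Aq ∈ conditioning set.
  P2: blocked at fork node Aq ∈ conditioning set.
{Aq, Bk, Dr} satisfies the backdoor criterion.

Yes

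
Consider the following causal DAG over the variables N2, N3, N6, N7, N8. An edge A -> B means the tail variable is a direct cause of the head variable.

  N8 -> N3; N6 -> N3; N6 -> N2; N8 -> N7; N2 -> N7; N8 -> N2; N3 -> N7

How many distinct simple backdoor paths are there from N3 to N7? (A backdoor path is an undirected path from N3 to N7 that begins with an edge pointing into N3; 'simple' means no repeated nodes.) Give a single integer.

4

A backdoor path from N3 to N7 is any simple undirected path whose first edge points into N3 (i.e. leaves N3 via a parent).
Parents of N3: {N6, N8}.
Enumerating:
  P1: N3 <- N8 -> N2 -> N7
  P2: N3 <- N8 -> N7
  P3: N3 <- N6 -> N2 <- N8 -> N7
  P4: N3 <- N6 -> N2 -> N7
That exhausts the simple backdoor paths. Count: 4.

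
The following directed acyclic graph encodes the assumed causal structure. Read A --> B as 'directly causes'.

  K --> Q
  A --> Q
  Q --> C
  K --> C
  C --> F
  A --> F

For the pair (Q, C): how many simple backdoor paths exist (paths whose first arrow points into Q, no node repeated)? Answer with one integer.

2

A backdoor path from Q to C is any simple undirected path whose first edge points into Q (i.e. leaves Q via a parent).
Parents of Q: {A, K}.
Enumerating:
  P1: Q <- K -> C
  P2: Q <- A -> F <- C
That exhausts the simple backdoor paths. Count: 2.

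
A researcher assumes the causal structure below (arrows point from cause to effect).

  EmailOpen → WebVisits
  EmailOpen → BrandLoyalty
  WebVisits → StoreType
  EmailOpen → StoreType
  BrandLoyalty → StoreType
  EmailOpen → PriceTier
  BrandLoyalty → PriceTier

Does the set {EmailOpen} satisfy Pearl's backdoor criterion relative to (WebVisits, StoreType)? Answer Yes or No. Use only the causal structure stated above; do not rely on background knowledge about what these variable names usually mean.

Backdoor paths from WebVisits to StoreType (paths whose first edge points into WebVisits):
  P1: WebVisits <- EmailOpen -> BrandLoyalty -> StoreType
  P2: WebVisits <- EmailOpen -> PriceTier <- BrandLoyalty -> StoreType
  P3: WebVisits <- EmailOpen -> StoreType
Condition 1 (no descendant of WebVisits in the set): holds — descendants of WebVisits are {StoreType}; none are in {EmailOpen}.
Condition 2 (every backdoor path blocked by {EmailOpen}):
  P1: blocked at fork node EmailOpen ∈ conditioning set.
  P2: blocked at fork node EmailOpen ∈ conditioning set.
  P3: blocked at fork node EmailOpen ∈ conditioning set.
{EmailOpen} satisfies the backdoor criterion.

Yes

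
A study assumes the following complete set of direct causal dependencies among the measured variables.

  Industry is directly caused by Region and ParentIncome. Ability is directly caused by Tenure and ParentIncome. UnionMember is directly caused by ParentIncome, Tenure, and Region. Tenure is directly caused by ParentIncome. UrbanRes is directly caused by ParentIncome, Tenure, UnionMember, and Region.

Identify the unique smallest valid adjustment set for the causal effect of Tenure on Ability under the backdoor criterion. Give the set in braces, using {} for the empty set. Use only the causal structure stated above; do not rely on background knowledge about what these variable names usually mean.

{ParentIncome}

Variables eligible for adjustment (non-descendants of Tenure, excluding Tenure and Ability): {Industry, ParentIncome, Region}.
Backdoor paths from Tenure to Ability:
  P1: Tenure <- ParentIncome -> Ability
The empty set is not sufficient: P1 (Tenure <- ParentIncome -> Ability) has no collider blocking it and no conditioned non-collider, so it is open.
Try {ParentIncome}:
  P1: blocked at fork node ParentIncome ∈ conditioning set.
{ParentIncome} contains no descendant of Tenure and blocks every backdoor path.
No other singleton works — e.g. {Region} leaves P1 open — so {ParentIncome} is the unique smallest valid adjustment set.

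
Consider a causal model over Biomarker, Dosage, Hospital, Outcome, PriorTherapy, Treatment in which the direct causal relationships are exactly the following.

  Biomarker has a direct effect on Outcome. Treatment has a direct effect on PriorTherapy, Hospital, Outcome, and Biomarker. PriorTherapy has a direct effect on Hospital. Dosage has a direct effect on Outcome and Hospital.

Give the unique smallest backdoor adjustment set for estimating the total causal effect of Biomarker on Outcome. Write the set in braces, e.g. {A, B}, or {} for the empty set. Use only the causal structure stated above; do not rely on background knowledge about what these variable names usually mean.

{Treatment}

Variables eligible for adjustment (non-descendants of Biomarker, excluding Biomarker and Outcome): {Dosage, Hospital, PriorTherapy, Treatment}.
Backdoor paths from Biomarker to Outcome:
  P1: Biomarker <- Treatment -> PriorTherapy -> Hospital <- Dosage -> Outcome
  P2: Biomarker <- Treatment -> Outcome
  P3: Biomarker <- Treatment -> Hospital <- Dosage -> Outcome
The empty set is not sufficient: P2 (Biomarker <- Treatment -> Outcome) has no collider blocking it and no conditioned non-collider, so it is open.
Try {Treatment}:
  P1: blocked at fork node Treatment ∈ conditioning set.
  P2: blocked at fork node Treatment ∈ conditioning set.
  P3: blocked at fork node Treatment ∈ conditioning set.
{Treatment} contains no descendant of Biomarker and blocks every backdoor path.
No other singleton works — e.g. {Dosage} leaves P2 open — so {Treatment} is the unique smallest valid adjustment set.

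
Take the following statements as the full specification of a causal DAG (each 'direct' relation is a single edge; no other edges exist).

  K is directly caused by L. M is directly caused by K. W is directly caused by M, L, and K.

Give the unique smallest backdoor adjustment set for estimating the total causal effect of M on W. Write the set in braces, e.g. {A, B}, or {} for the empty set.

{K}

Variables eligible for adjustment (non-descendants of M, excluding M and W): {K, L}.
Backdoor paths from M to W:
  P1: M <- K <- L -> W
  P2: M <- K -> W
The empty set is not sufficient: P1 (M <- K <- L -> W) has no collider blocking it and no conditioned non-collider, so it is open.
Try {K}:
  P1: blocked at chain node K ∈ conditioning set.
  P2: blocked at fork node K ∈ conditioning set.
{K} contains no descendant of M and blocks every backdoor path.
No other singleton works — e.g. {L} leaves P2 open — so {K} is the unique smallest valid adjustment set.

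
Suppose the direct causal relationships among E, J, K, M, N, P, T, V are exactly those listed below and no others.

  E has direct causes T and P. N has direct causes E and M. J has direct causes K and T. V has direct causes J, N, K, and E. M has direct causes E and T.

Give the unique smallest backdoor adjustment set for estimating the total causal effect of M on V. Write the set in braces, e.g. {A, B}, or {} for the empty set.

Variables eligible for adjustment (non-descendants of M, excluding M and V): {E, J, K, P, T}.
Backdoor paths from M to V:
  P1: M <- T -> E -> N -> V
  P2: M <- T -> E -> V
  P3: M <- T -> J <- K -> V
  P4: M <- T -> J -> V
  P5: M <- E <- T -> J <- K -> V
  P6: M <- E <- T -> J -> V
  P7: M <- E -> N -> V
  P8: M <- E -> V
The empty set is not sufficient: P1 (M <- T -> E -> N -> V) has no collider blocking it and no conditioned non-collider, so it is open.
Try {E, T}:
  P1: blocked at fork node T ∈ conditioning set.
  P2: blocked at fork node T ∈ conditioning set.
  P3: blocked at fork node T ∈ conditioning set.
  P4: blocked at fork node T ∈ conditioning set.
  P5: blocked at chain node E ∈ conditioning set.
  P6: blocked at chain node E ∈ conditioning set.
  P7: blocked at fork node E ∈ conditioning set.
  P8: blocked at fork node E ∈ conditioning set.
{E, T} contains no descendant of M and blocks every backdoor path.
Every element of {E, T} is needed (dropping E leaves P7 open; dropping T leaves P4 open), so no proper subset is valid.
Among all size-2 subsets of the eligible variables, only {E, T} blocks every backdoor path, so it is the unique smallest valid adjustment set.

{E, T}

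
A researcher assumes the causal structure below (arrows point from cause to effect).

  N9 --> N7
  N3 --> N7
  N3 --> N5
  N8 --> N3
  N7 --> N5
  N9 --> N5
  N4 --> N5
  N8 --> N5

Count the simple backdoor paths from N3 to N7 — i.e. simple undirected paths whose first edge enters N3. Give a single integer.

2

A backdoor path from N3 to N7 is any simple undirected path whose first edge points into N3 (i.e. leaves N3 via a parent).
Parents of N3: {N8}.
Enumerating:
  P1: N3 <- N8 -> N5 <- N9 -> N7
  P2: N3 <- N8 -> N5 <- N7
That exhausts the simple backdoor paths. Count: 2.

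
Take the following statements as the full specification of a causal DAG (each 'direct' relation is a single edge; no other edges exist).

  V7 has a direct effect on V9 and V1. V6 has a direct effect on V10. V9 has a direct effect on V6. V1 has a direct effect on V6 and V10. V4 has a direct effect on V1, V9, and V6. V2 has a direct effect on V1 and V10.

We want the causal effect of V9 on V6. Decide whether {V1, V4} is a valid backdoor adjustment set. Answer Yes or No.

Backdoor paths from V9 to V6 (paths whose first edge points into V9):
  P1: V9 <- V4 -> V1 <- V2 -> V10 <- V6
  P2: V9 <- V4 -> V1 -> V6
  P3: V9 <- V4 -> V1 -> V10 <- V6
  P4: V9 <- V4 -> V6
  P5: V9 <- V7 -> V1 <- V2 -> V10 <- V6
  P6: V9 <- V7 -> V1 <- V4 -> V6
  P7: V9 <- V7 -> V1 -> V6
  P8: V9 <- V7 -> V1 -> V10 <- V6
Condition 1 (no descendant of V9 in the set): holds — descendants of V9 are {V10, V6}; none are in {V1, V4}.
Condition 2 (every backdoor path blocked by {V1, V4}):
  P1: blocked at fork node V4 ∈ conditioning set.
  P2: blocked at fork node V4 ∈ conditioning set.
  P3: blocked at fork node V4 ∈ conditioning set.
  P4: blocked at fork node V4 ∈ conditioning set.
  P5: blocked at collider V10 (neither it nor any descendant is in the conditioning set).
  P6: blocked at fork node V4 ∈ conditioning set.
  P7: blocked at chain node V1 ∈ conditioning set.
  P8: blocked at chain node V1 ∈ conditioning set.
{V1, V4} satisfies the backdoor criterion.

Yes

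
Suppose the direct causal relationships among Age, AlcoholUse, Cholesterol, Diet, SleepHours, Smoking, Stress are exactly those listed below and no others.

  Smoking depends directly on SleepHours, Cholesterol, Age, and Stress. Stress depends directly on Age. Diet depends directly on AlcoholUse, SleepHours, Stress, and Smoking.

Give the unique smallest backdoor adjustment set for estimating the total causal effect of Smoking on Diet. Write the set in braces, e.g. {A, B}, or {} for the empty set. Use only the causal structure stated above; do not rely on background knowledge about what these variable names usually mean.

{SleepHours, Stress}

Variables eligible for adjustment (non-descendants of Smoking, excluding Smoking and Diet): {Age, AlcoholUse, Cholesterol, SleepHours, Stress}.
Backdoor paths from Smoking to Diet:
  P1: Smoking <- Age -> Stress -> Diet
  P2: Smoking <- SleepHours -> Diet
  P3: Smoking <- Stress -> Diet
The empty set is not sufficient: P1 (Smoking <- Age -> Stress -> Diet) has no collider blocking it and no conditioned non-collider, so it is open.
Try {SleepHours, Stress}:
  P1: blocked at chain node Stress ∈ conditioning set.
  P2: blocked at fork node SleepHours ∈ conditioning set.
  P3: blocked at fork node Stress ∈ conditioning set.
{SleepHours, Stress} contains no descendant of Smoking and blocks every backdoor path.
Every element of {SleepHours, Stress} is needed (dropping SleepHours leaves P2 open; dropping Stress leaves P1 open), so no proper subset is valid.
Among all size-2 subsets of the eligible variables, only {SleepHours, Stress} blocks every backdoor path, so it is the unique smallest valid adjustment set.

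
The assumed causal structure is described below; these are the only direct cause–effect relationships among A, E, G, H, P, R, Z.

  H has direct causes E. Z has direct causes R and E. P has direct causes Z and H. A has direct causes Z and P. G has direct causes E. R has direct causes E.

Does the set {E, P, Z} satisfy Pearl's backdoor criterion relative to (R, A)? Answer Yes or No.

Backdoor paths from R to A (paths whose first edge points into R):
  P1: R <- E -> H -> P <- Z -> A
  P2: R <- E -> H -> P -> A
  P3: R <- E -> Z -> P -> A
  P4: R <- E -> Z -> A
Condition 1 (no descendant of R in the set): FAILS — P and Z are descendants of R.
Condition 2 (every backdoor path blocked by {E, P, Z}):
  P1: blocked at fork node E ∈ conditioning set.
  P2: blocked at fork node E ∈ conditioning set.
  P3: blocked at fork node E ∈ conditioning set.
  P4: blocked at fork node E ∈ conditioning set.
{E, P, Z} does not satisfy the backdoor criterion.

No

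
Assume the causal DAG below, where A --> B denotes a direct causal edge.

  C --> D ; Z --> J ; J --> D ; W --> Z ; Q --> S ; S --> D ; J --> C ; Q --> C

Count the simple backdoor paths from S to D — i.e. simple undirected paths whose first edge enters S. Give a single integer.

A backdoor path from S to D is any simple undirected path whose first edge points into S (i.e. leaves S via a parent).
Parents of S: {Q}.
Enumerating:
  P1: S <- Q -> C <- J -> D
  P2: S <- Q -> C -> D
That exhausts the simple backdoor paths. Count: 2.

2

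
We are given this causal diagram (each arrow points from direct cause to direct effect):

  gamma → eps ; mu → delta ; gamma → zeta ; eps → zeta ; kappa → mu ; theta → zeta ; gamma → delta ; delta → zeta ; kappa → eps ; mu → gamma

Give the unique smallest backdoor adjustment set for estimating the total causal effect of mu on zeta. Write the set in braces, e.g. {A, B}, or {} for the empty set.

Variables eligible for adjustment (non-descendants of mu, excluding mu and zeta): {kappa, theta}.
Backdoor paths from mu to zeta:
  P1: mu <- kappa -> eps <- gamma -> delta -> zeta
  P2: mu <- kappa -> eps <- gamma -> zeta
  P3: mu <- kappa -> eps -> zeta
The empty set is not sufficient: P3 (mu <- kappa -> eps -> zeta) has no collider blocking it and no conditioned non-collider, so it is open.
Try {kappa}:
  P1: blocked at fork node kappa ∈ conditioning set.
  P2: blocked at fork node kappa ∈ conditioning set.
  P3: blocked at fork node kappa ∈ conditioning set.
{kappa} contains no descendant of mu and blocks every backdoor path.
No other singleton works — e.g. {theta} leaves P3 open — so {kappa} is the unique smallest valid adjustment set.

{kappa}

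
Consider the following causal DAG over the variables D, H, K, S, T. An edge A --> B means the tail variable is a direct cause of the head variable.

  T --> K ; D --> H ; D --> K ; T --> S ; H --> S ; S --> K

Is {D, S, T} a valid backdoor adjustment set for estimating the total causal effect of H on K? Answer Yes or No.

Backdoor paths from H to K (paths whose first edge points into H):
  P1: H <- D -> K
Condition 1 (no descendant of H in the set): FAILS — S is a descendant of H.
Condition 2 (every backdoor path blocked by {D, S, T}):
  P1: blocked at fork node D ∈ conditioning set.
{D, S, T} does not satisfy the backdoor criterion.

No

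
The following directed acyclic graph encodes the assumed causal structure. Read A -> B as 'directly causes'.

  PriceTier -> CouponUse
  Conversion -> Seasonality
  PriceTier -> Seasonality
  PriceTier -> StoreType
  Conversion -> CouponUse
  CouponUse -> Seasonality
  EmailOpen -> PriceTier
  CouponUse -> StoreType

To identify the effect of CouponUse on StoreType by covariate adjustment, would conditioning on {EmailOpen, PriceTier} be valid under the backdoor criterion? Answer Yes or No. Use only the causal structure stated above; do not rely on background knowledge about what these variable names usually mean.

Yes

Backdoor paths from CouponUse to StoreType (paths whose first edge points into CouponUse):
  P1: CouponUse <- Conversion -> Seasonality <- PriceTier -> StoreType
  P2: CouponUse <- PriceTier -> StoreType
Condition 1 (no descendant of CouponUse in the set): holds — descendants of CouponUse are {Seasonality, StoreType}; none are in {EmailOpen, PriceTier}.
Condition 2 (every backdoor path blocked by {EmailOpen, PriceTier}):
  P1: blocked at collider Seasonality (neither it nor any descendant is in the conditioning set).
  P2: blocked at fork node PriceTier ∈ conditioning set.
{EmailOpen, PriceTier} satisfies the backdoor criterion.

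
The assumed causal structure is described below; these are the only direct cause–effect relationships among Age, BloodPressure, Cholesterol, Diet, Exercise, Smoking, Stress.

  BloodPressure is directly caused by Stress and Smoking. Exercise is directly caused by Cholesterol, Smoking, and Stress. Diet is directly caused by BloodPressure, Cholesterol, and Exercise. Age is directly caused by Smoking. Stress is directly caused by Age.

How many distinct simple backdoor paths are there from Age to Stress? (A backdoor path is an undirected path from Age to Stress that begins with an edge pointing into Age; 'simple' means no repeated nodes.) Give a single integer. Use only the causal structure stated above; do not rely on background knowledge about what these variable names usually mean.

A backdoor path from Age to Stress is any simple undirected path whose first edge points into Age (i.e. leaves Age via a parent).
Parents of Age: {Smoking}.
Enumerating:
  P1: Age <- Smoking -> Exercise <- Cholesterol -> Diet <- BloodPressure <- Stress
  P2: Age <- Smoking -> Exercise <- Stress
  P3: Age <- Smoking -> Exercise -> Diet <- BloodPressure <- Stress
  P4: Age <- Smoking -> BloodPressure <- Stress
  P5: Age <- Smoking -> BloodPressure -> Diet <- Cholesterol -> Exercise <- Stress
  P6: Age <- Smoking -> BloodPressure -> Diet <- Exercise <- Stress
That exhausts the simple backdoor paths. Count: 6.

6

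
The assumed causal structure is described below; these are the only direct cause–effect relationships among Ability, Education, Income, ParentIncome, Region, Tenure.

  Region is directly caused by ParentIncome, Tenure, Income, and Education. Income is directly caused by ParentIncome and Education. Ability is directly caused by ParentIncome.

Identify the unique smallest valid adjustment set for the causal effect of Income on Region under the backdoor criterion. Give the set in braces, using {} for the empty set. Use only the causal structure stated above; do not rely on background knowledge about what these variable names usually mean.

Variables eligible for adjustment (non-descendants of Income, excluding Income and Region): {Ability, Education, ParentIncome, Tenure}.
Backdoor paths from Income to Region:
  P1: Income <- Education -> Region
  P2: Income <- ParentIncome -> Region
The empty set is not sufficient: P1 (Income <- Education -> Region) has no collider blocking it and no conditioned non-collider, so it is open.
Try {Education, ParentIncome}:
  P1: blocked at fork node Education ∈ conditioning set.
  P2: blocked at fork node ParentIncome ∈ conditioning set.
{Education, ParentIncome} contains no descendant of Income and blocks every backdoor path.
Every element of {Education, ParentIncome} is needed (dropping Education leaves P1 open; dropping ParentIncome leaves P2 open), so no proper subset is valid.
Among all size-2 subsets of the eligible variables, only {Education, ParentIncome} blocks every backdoor path, so it is the unique smallest valid adjustment set.

{Education, ParentIncome}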